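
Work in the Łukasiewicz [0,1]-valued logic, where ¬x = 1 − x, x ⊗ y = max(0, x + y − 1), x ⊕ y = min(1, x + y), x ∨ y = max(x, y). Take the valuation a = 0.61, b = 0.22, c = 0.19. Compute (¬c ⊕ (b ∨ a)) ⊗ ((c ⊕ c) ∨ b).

¬c = 1 − 0.19 = 0.81
b ∨ a = max(0.22, 0.61) = 0.61
¬c ⊕ (b ∨ a) = min(1, 0.81 + 0.61) = min(1, 1.42) = 1.00
c ⊕ c = min(1, 0.19 + 0.19) = min(1, 0.38) = 0.38
(c ⊕ c) ∨ b = max(0.38, 0.22) = 0.38
(¬c ⊕ (b ∨ a)) ⊗ ((c ⊕ c) ∨ b) = max(0, 1.00 + 0.38 − 1) = max(0, 0.38) = 0.38

0.38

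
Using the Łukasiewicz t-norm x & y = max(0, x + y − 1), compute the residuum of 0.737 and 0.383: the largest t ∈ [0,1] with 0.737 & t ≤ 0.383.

0.646

The residuum of the Łukasiewicz t-norm gives the supremum: min(1, 1 − 0.737 + 0.383).
1 − 0.737 + 0.383 = 0.646, so t = min(1, 0.646) = 0.646.
Check: 0.737 & 0.646 = max(0, 0.383) = 0.383 ≤ 0.383.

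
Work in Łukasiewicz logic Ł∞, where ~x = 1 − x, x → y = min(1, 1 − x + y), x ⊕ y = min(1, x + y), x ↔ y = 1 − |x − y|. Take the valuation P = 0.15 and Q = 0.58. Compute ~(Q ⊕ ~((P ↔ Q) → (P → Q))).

0.42

P ↔ Q = 1 − |0.15 − 0.58| = 1 − 0.43 = 0.57
P → Q = min(1, 1 − 0.15 + 0.58) = min(1, 1.43) = 1.00
(P ↔ Q) → (P → Q) = min(1, 1 − 0.57 + 1.00) = min(1, 1.43) = 1.00
~((P ↔ Q) → (P → Q)) = 1 − 1.00 = 0.00
Q ⊕ ~((P ↔ Q) → (P → Q)) = min(1, 0.58 + 0.00) = min(1, 0.58) = 0.58
~(Q ⊕ ~((P ↔ Q) → (P → Q))) = 1 − 0.58 = 0.42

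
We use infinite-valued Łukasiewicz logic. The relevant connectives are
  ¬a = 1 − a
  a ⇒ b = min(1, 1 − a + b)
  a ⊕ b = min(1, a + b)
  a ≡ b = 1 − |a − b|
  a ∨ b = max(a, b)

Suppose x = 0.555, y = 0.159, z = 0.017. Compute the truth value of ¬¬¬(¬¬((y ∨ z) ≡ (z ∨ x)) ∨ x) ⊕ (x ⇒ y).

y ∨ z = max(0.159, 0.017) = 0.159
z ∨ x = max(0.017, 0.555) = 0.555
(y ∨ z) ≡ (z ∨ x) = 1 − |0.159 − 0.555| = 1 − 0.396 = 0.604
¬((y ∨ z) ≡ (z ∨ x)) = 1 − 0.604 = 0.396
¬¬((y ∨ z) ≡ (z ∨ x)) = 1 − 0.396 = 0.604
¬¬((y ∨ z) ≡ (z ∨ x)) ∨ x = max(0.604, 0.555) = 0.604
¬(¬¬((y ∨ z) ≡ (z ∨ x)) ∨ x) = 1 − 0.604 = 0.396
¬¬(¬¬((y ∨ z) ≡ (z ∨ x)) ∨ x) = 1 − 0.396 = 0.604
¬¬¬(¬¬((y ∨ z) ≡ (z ∨ x)) ∨ x) = 1 − 0.604 = 0.396
x ⇒ y = min(1, 1 − 0.555 + 0.159) = min(1, 0.604) = 0.604
¬¬¬(¬¬((y ∨ z) ≡ (z ∨ x)) ∨ x) ⊕ (x ⇒ y) = min(1, 0.396 + 0.604) = min(1, 1.000) = 1.000

1.000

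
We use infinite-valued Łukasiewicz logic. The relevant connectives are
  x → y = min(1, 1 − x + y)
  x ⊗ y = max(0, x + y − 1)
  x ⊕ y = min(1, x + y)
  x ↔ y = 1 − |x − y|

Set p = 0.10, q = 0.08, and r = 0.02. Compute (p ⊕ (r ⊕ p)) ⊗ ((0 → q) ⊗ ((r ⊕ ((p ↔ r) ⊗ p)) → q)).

0.22

r ⊕ p = min(1, 0.02 + 0.10) = min(1, 0.12) = 0.12
p ⊕ (r ⊕ p) = min(1, 0.10 + 0.12) = min(1, 0.22) = 0.22
0 → q = min(1, 1 − 0.00 + 0.08) = min(1, 1.08) = 1.00
p ↔ r = 1 − |0.10 − 0.02| = 1 − 0.08 = 0.92
(p ↔ r) ⊗ p = max(0, 0.92 + 0.10 − 1) = max(0, 0.02) = 0.02
r ⊕ ((p ↔ r) ⊗ p) = min(1, 0.02 + 0.02) = min(1, 0.04) = 0.04
(r ⊕ ((p ↔ r) ⊗ p)) → q = min(1, 1 − 0.04 + 0.08) = min(1, 1.04) = 1.00
(0 → q) ⊗ ((r ⊕ ((p ↔ r) ⊗ p)) → q) = max(0, 1.00 + 1.00 − 1) = max(0, 1.00) = 1.00
(p ⊕ (r ⊕ p)) ⊗ ((0 → q) ⊗ ((r ⊕ ((p ↔ r) ⊗ p)) → q)) = max(0, 0.22 + 1.00 − 1) = max(0, 0.22) = 0.22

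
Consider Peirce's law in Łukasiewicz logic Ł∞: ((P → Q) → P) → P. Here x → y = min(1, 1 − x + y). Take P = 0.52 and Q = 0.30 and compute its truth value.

P → Q = min(1, 1 − 0.52 + 0.30) = min(1, 0.78) = 0.78
(P → Q) → P = min(1, 1 − 0.78 + 0.52) = min(1, 0.74) = 0.74
((P → Q) → P) → P = min(1, 1 − 0.74 + 0.52) = min(1, 0.78) = 0.78
(The value 0.78 < 1 shows this instance is not satisfied; not a Ł∞-tautology in general.)

0.78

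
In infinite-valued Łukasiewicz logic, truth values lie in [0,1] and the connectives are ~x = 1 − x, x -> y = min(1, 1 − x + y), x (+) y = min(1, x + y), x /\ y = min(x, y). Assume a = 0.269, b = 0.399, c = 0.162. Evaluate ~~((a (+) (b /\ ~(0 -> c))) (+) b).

0 -> c = min(1, 1 − 0.000 + 0.162) = min(1, 1.162) = 1.000
~(0 -> c) = 1 − 1.000 = 0.000
b /\ ~(0 -> c) = min(0.399, 0.000) = 0.000
a (+) (b /\ ~(0 -> c)) = min(1, 0.269 + 0.000) = min(1, 0.269) = 0.269
(a (+) (b /\ ~(0 -> c))) (+) b = min(1, 0.269 + 0.399) = min(1, 0.668) = 0.668
~((a (+) (b /\ ~(0 -> c))) (+) b) = 1 − 0.668 = 0.332
~~((a (+) (b /\ ~(0 -> c))) (+) b) = 1 − 0.332 = 0.668

0.668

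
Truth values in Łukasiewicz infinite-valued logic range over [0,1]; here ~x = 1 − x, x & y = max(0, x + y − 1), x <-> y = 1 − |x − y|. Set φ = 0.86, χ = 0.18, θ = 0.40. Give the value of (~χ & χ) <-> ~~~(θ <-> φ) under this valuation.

0.54

~χ = 1 − 0.18 = 0.82
~χ & χ = max(0, 0.82 + 0.18 − 1) = max(0, 0.00) = 0.00
θ <-> φ = 1 − |0.40 − 0.86| = 1 − 0.46 = 0.54
~(θ <-> φ) = 1 − 0.54 = 0.46
~~(θ <-> φ) = 1 − 0.46 = 0.54
~~~(θ <-> φ) = 1 − 0.54 = 0.46
(~χ & χ) <-> ~~~(θ <-> φ) = 1 − |0.00 − 0.46| = 1 − 0.46 = 0.54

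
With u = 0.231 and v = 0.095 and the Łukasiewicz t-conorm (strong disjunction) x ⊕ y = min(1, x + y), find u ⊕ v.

u ⊕ v = min(1, 0.231 + 0.095) = min(1, 0.326) = 0.326
For comparison, the Gödel t-conorm max(x, y) would give 0.231.

0.326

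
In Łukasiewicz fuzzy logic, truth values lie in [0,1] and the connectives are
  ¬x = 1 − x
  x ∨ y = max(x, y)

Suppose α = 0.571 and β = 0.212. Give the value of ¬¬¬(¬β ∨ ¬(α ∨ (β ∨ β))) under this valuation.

0.212

¬β = 1 − 0.212 = 0.788
β ∨ β = max(0.212, 0.212) = 0.212
α ∨ (β ∨ β) = max(0.571, 0.212) = 0.571
¬(α ∨ (β ∨ β)) = 1 − 0.571 = 0.429
¬β ∨ ¬(α ∨ (β ∨ β)) = max(0.788, 0.429) = 0.788
¬(¬β ∨ ¬(α ∨ (β ∨ β))) = 1 − 0.788 = 0.212
¬¬(¬β ∨ ¬(α ∨ (β ∨ β))) = 1 − 0.212 = 0.788
¬¬¬(¬β ∨ ¬(α ∨ (β ∨ β))) = 1 − 0.788 = 0.212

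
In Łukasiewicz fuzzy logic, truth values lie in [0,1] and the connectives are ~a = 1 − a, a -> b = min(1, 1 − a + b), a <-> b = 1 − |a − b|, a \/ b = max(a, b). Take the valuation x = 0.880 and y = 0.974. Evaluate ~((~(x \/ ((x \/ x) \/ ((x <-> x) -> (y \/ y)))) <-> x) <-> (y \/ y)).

0.828

x \/ x = max(0.880, 0.880) = 0.880
x <-> x = 1 − |0.880 − 0.880| = 1 − 0.000 = 1.000
y \/ y = max(0.974, 0.974) = 0.974
(x <-> x) -> (y \/ y) = min(1, 1 − 1.000 + 0.974) = min(1, 0.974) = 0.974
(x \/ x) \/ ((x <-> x) -> (y \/ y)) = max(0.880, 0.974) = 0.974
x \/ ((x \/ x) \/ ((x <-> x) -> (y \/ y))) = max(0.880, 0.974) = 0.974
~(x \/ ((x \/ x) \/ ((x <-> x) -> (y \/ y)))) = 1 − 0.974 = 0.026
~(x \/ ((x \/ x) \/ ((x <-> x) -> (y \/ y)))) <-> x = 1 − |0.026 − 0.880| = 1 − 0.854 = 0.146
(~(x \/ ((x \/ x) \/ ((x <-> x) -> (y \/ y)))) <-> x) <-> (y \/ y) = 1 − |0.146 − 0.974| = 1 − 0.828 = 0.172
~((~(x \/ ((x \/ x) \/ ((x <-> x) -> (y \/ y)))) <-> x) <-> (y \/ y)) = 1 − 0.172 = 0.828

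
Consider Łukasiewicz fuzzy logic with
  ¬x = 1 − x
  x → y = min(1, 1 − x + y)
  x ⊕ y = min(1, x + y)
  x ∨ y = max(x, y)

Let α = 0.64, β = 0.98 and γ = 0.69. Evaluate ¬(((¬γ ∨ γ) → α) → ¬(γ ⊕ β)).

0.95

¬γ = 1 − 0.69 = 0.31
¬γ ∨ γ = max(0.31, 0.69) = 0.69
(¬γ ∨ γ) → α = min(1, 1 − 0.69 + 0.64) = min(1, 0.95) = 0.95
γ ⊕ β = min(1, 0.69 + 0.98) = min(1, 1.67) = 1.00
¬(γ ⊕ β) = 1 − 1.00 = 0.00
((¬γ ∨ γ) → α) → ¬(γ ⊕ β) = min(1, 1 − 0.95 + 0.00) = min(1, 0.05) = 0.05
¬(((¬γ ∨ γ) → α) → ¬(γ ⊕ β)) = 1 − 0.05 = 0.95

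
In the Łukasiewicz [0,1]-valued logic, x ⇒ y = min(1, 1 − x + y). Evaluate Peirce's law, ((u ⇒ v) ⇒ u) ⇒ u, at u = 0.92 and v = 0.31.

0.92

u ⇒ v = min(1, 1 − 0.92 + 0.31) = min(1, 0.39) = 0.39
(u ⇒ v) ⇒ u = min(1, 1 − 0.39 + 0.92) = min(1, 1.53) = 1.00
((u ⇒ v) ⇒ u) ⇒ u = min(1, 1 − 1.00 + 0.92) = min(1, 0.92) = 0.92
(The value 0.92 < 1 shows this instance is not satisfied; not a Ł∞-tautology in general.)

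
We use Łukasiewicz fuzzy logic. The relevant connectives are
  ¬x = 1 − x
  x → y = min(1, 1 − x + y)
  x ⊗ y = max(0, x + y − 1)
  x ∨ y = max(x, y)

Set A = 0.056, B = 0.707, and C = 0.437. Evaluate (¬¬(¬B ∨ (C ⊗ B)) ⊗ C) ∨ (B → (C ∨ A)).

¬B = 1 − 0.707 = 0.293
C ⊗ B = max(0, 0.437 + 0.707 − 1) = max(0, 0.144) = 0.144
¬B ∨ (C ⊗ B) = max(0.293, 0.144) = 0.293
¬(¬B ∨ (C ⊗ B)) = 1 − 0.293 = 0.707
¬¬(¬B ∨ (C ⊗ B)) = 1 − 0.707 = 0.293
¬¬(¬B ∨ (C ⊗ B)) ⊗ C = max(0, 0.293 + 0.437 − 1) = max(0, -0.270) = 0.000
C ∨ A = max(0.437, 0.056) = 0.437
B → (C ∨ A) = min(1, 1 − 0.707 + 0.437) = min(1, 0.730) = 0.730
(¬¬(¬B ∨ (C ⊗ B)) ⊗ C) ∨ (B → (C ∨ A)) = max(0.000, 0.730) = 0.730

0.730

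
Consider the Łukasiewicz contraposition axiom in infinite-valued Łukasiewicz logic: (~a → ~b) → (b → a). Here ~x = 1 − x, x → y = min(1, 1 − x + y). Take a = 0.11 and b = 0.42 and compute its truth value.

1.00

~a = 1 − 0.11 = 0.89
~b = 1 − 0.42 = 0.58
~a → ~b = min(1, 1 − 0.89 + 0.58) = min(1, 0.69) = 0.69
b → a = min(1, 1 − 0.42 + 0.11) = min(1, 0.69) = 0.69
(~a → ~b) → (b → a) = min(1, 1 − 0.69 + 0.69) = min(1, 1.00) = 1.00
(As expected: an axiom of Ł∞, always 1.)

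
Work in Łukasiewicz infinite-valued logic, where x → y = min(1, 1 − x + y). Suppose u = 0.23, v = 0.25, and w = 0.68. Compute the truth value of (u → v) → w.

u → v = min(1, 1 − 0.23 + 0.25) = min(1, 1.02) = 1.00
(u → v) → w = min(1, 1 − 1.00 + 0.68) = min(1, 0.68) = 0.68

0.68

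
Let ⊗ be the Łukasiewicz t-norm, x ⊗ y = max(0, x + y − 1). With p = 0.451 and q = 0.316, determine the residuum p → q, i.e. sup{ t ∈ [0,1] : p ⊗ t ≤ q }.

0.865

The residuum of the Łukasiewicz t-norm gives the supremum: min(1, 1 − 0.451 + 0.316).
1 − 0.451 + 0.316 = 0.865, so t = min(1, 0.865) = 0.865.
Check: 0.451 ⊗ 0.865 = max(0, 0.316) = 0.316 ≤ 0.316.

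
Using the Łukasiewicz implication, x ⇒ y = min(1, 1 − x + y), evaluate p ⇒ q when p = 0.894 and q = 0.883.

p ⇒ q = min(1, 1 − 0.894 + 0.883) = min(1, 0.989) = 0.989
For comparison, the Gödel implication (1 if x ≤ y else y) would give 0.883.

0.989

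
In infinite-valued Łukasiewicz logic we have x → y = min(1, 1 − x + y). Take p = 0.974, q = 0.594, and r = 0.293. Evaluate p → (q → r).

q → r = min(1, 1 − 0.594 + 0.293) = min(1, 0.699) = 0.699
p → (q → r) = min(1, 1 − 0.974 + 0.699) = min(1, 0.725) = 0.725

0.725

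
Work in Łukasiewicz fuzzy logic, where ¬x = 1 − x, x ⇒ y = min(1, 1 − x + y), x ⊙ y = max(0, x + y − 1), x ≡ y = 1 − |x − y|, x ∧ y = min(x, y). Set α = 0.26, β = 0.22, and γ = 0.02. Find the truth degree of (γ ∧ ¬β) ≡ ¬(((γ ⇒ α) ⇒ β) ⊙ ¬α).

¬β = 1 − 0.22 = 0.78
γ ∧ ¬β = min(0.02, 0.78) = 0.02
γ ⇒ α = min(1, 1 − 0.02 + 0.26) = min(1, 1.24) = 1.00
(γ ⇒ α) ⇒ β = min(1, 1 − 1.00 + 0.22) = min(1, 0.22) = 0.22
¬α = 1 − 0.26 = 0.74
((γ ⇒ α) ⇒ β) ⊙ ¬α = max(0, 0.22 + 0.74 − 1) = max(0, -0.04) = 0.00
¬(((γ ⇒ α) ⇒ β) ⊙ ¬α) = 1 − 0.00 = 1.00
(γ ∧ ¬β) ≡ ¬(((γ ⇒ α) ⇒ β) ⊙ ¬α) = 1 − |0.02 − 1.00| = 1 − 0.98 = 0.02

0.02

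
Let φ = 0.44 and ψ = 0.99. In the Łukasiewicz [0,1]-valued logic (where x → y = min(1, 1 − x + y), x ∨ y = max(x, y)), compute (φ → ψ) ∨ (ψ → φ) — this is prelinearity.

φ → ψ = min(1, 1 − 0.44 + 0.99) = min(1, 1.55) = 1.00
ψ → φ = min(1, 1 − 0.99 + 0.44) = min(1, 0.45) = 0.45
(φ → ψ) ∨ (ψ → φ) = max(1.00, 0.45) = 1.00
(As expected: a Ł∞-tautology — holds in every MV-chain.)

1.00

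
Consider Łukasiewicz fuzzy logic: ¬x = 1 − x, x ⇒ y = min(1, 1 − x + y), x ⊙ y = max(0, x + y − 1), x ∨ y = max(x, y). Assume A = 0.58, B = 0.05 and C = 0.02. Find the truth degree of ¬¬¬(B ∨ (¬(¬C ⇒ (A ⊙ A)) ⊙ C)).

0.95

¬C = 1 − 0.02 = 0.98
A ⊙ A = max(0, 0.58 + 0.58 − 1) = max(0, 0.16) = 0.16
¬C ⇒ (A ⊙ A) = min(1, 1 − 0.98 + 0.16) = min(1, 0.18) = 0.18
¬(¬C ⇒ (A ⊙ A)) = 1 − 0.18 = 0.82
¬(¬C ⇒ (A ⊙ A)) ⊙ C = max(0, 0.82 + 0.02 − 1) = max(0, -0.16) = 0.00
B ∨ (¬(¬C ⇒ (A ⊙ A)) ⊙ C) = max(0.05, 0.00) = 0.05
¬(B ∨ (¬(¬C ⇒ (A ⊙ A)) ⊙ C)) = 1 − 0.05 = 0.95
¬¬(B ∨ (¬(¬C ⇒ (A ⊙ A)) ⊙ C)) = 1 − 0.95 = 0.05
¬¬¬(B ∨ (¬(¬C ⇒ (A ⊙ A)) ⊙ C)) = 1 − 0.05 = 0.95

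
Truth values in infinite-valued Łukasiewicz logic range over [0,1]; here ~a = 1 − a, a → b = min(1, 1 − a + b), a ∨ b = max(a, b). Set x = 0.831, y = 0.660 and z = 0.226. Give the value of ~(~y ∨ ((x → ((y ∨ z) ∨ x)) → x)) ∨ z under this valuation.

0.226

~y = 1 − 0.660 = 0.340
y ∨ z = max(0.660, 0.226) = 0.660
(y ∨ z) ∨ x = max(0.660, 0.831) = 0.831
x → ((y ∨ z) ∨ x) = min(1, 1 − 0.831 + 0.831) = min(1, 1.000) = 1.000
(x → ((y ∨ z) ∨ x)) → x = min(1, 1 − 1.000 + 0.831) = min(1, 0.831) = 0.831
~y ∨ ((x → ((y ∨ z) ∨ x)) → x) = max(0.340, 0.831) = 0.831
~(~y ∨ ((x → ((y ∨ z) ∨ x)) → x)) = 1 − 0.831 = 0.169
~(~y ∨ ((x → ((y ∨ z) ∨ x)) → x)) ∨ z = max(0.169, 0.226) = 0.226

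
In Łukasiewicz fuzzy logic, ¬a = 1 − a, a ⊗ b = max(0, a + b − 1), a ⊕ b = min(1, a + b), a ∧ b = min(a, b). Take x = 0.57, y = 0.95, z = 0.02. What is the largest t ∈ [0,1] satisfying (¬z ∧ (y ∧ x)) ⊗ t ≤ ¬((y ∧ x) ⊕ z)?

0.84

¬z = 1 − 0.02 = 0.98
y ∧ x = min(0.95, 0.57) = 0.57
¬z ∧ (y ∧ x) = min(0.98, 0.57) = 0.57
So the left factor is ¬z ∧ (y ∧ x) = 0.57.
(y ∧ x) ⊕ z = min(1, 0.57 + 0.02) = min(1, 0.59) = 0.59
¬((y ∧ x) ⊕ z) = 1 − 0.59 = 0.41
So the right-hand bound is ¬((y ∧ x) ⊕ z) = 0.41.
The residuum of the Łukasiewicz t-norm gives the supremum: min(1, 1 − 0.57 + 0.41).
1 − 0.57 + 0.41 = 0.84, so t = min(1, 0.84) = 0.84.
Check: 0.57 ⊗ 0.84 = max(0, 0.41) = 0.41 ≤ 0.41.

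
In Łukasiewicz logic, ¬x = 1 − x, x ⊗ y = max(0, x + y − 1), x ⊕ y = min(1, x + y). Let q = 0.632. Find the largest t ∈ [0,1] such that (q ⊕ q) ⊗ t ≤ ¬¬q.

0.632

q ⊕ q = min(1, 0.632 + 0.632) = min(1, 1.264) = 1.000
So the left factor is q ⊕ q = 1.000.
¬q = 1 − 0.632 = 0.368
¬¬q = 1 − 0.368 = 0.632
So the right-hand bound is ¬¬q = 0.632.
The residuum of the Łukasiewicz t-norm gives the supremum: min(1, 1 − 1.000 + 0.632).
1 − 1.000 + 0.632 = 0.632, so t = min(1, 0.632) = 0.632.
Check: 1.000 ⊗ 0.632 = max(0, 0.632) = 0.632 ≤ 0.632.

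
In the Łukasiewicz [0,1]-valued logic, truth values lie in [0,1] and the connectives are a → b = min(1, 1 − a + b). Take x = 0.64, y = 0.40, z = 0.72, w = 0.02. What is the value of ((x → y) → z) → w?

0.06

x → y = min(1, 1 − 0.64 + 0.40) = min(1, 0.76) = 0.76
(x → y) → z = min(1, 1 − 0.76 + 0.72) = min(1, 0.96) = 0.96
((x → y) → z) → w = min(1, 1 − 0.96 + 0.02) = min(1, 0.06) = 0.06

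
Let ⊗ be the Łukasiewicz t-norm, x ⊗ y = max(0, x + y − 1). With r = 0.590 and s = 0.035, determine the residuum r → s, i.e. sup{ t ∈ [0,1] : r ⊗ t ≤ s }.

0.445

The residuum of the Łukasiewicz t-norm gives the supremum: min(1, 1 − 0.590 + 0.035).
1 − 0.590 + 0.035 = 0.445, so t = min(1, 0.445) = 0.445.
Check: 0.590 ⊗ 0.445 = max(0, 0.035) = 0.035 ≤ 0.035.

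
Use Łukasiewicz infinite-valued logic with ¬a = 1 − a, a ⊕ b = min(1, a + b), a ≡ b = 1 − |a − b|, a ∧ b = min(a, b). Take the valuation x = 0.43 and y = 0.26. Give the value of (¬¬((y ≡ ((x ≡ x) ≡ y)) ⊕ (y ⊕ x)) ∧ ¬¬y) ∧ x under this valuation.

x ≡ x = 1 − |0.43 − 0.43| = 1 − 0.00 = 1.00
(x ≡ x) ≡ y = 1 − |1.00 − 0.26| = 1 − 0.74 = 0.26
y ≡ ((x ≡ x) ≡ y) = 1 − |0.26 − 0.26| = 1 − 0.00 = 1.00
y ⊕ x = min(1, 0.26 + 0.43) = min(1, 0.69) = 0.69
(y ≡ ((x ≡ x) ≡ y)) ⊕ (y ⊕ x) = min(1, 1.00 + 0.69) = min(1, 1.69) = 1.00
¬((y ≡ ((x ≡ x) ≡ y)) ⊕ (y ⊕ x)) = 1 − 1.00 = 0.00
¬¬((y ≡ ((x ≡ x) ≡ y)) ⊕ (y ⊕ x)) = 1 − 0.00 = 1.00
¬y = 1 − 0.26 = 0.74
¬¬y = 1 − 0.74 = 0.26
¬¬((y ≡ ((x ≡ x) ≡ y)) ⊕ (y ⊕ x)) ∧ ¬¬y = min(1.00, 0.26) = 0.26
(¬¬((y ≡ ((x ≡ x) ≡ y)) ⊕ (y ⊕ x)) ∧ ¬¬y) ∧ x = min(0.26, 0.43) = 0.26

0.26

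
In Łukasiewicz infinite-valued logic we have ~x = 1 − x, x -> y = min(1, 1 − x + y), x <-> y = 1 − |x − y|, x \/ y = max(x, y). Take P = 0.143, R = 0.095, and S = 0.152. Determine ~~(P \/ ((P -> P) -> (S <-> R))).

P -> P = min(1, 1 − 0.143 + 0.143) = min(1, 1.000) = 1.000
S <-> R = 1 − |0.152 − 0.095| = 1 − 0.057 = 0.943
(P -> P) -> (S <-> R) = min(1, 1 − 1.000 + 0.943) = min(1, 0.943) = 0.943
P \/ ((P -> P) -> (S <-> R)) = max(0.143, 0.943) = 0.943
~(P \/ ((P -> P) -> (S <-> R))) = 1 − 0.943 = 0.057
~~(P \/ ((P -> P) -> (S <-> R))) = 1 − 0.057 = 0.943

0.943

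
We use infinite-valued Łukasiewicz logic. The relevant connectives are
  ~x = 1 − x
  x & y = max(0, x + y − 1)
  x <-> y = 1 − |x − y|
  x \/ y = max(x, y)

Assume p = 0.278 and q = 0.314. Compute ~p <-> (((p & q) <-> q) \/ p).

~p = 1 − 0.278 = 0.722
p & q = max(0, 0.278 + 0.314 − 1) = max(0, -0.408) = 0.000
(p & q) <-> q = 1 − |0.000 − 0.314| = 1 − 0.314 = 0.686
((p & q) <-> q) \/ p = max(0.686, 0.278) = 0.686
~p <-> (((p & q) <-> q) \/ p) = 1 − |0.722 − 0.686| = 1 − 0.036 = 0.964

0.964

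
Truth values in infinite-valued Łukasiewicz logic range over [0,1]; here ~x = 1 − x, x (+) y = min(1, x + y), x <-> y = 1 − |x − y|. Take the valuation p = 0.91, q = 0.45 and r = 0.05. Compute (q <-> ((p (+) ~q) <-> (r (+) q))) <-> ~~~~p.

~q = 1 − 0.45 = 0.55
p (+) ~q = min(1, 0.91 + 0.55) = min(1, 1.46) = 1.00
r (+) q = min(1, 0.05 + 0.45) = min(1, 0.50) = 0.50
(p (+) ~q) <-> (r (+) q) = 1 − |1.00 − 0.50| = 1 − 0.50 = 0.50
q <-> ((p (+) ~q) <-> (r (+) q)) = 1 − |0.45 − 0.50| = 1 − 0.05 = 0.95
~p = 1 − 0.91 = 0.09
~~p = 1 − 0.09 = 0.91
~~~p = 1 − 0.91 = 0.09
~~~~p = 1 − 0.09 = 0.91
(q <-> ((p (+) ~q) <-> (r (+) q))) <-> ~~~~p = 1 − |0.95 − 0.91| = 1 − 0.04 = 0.96

0.96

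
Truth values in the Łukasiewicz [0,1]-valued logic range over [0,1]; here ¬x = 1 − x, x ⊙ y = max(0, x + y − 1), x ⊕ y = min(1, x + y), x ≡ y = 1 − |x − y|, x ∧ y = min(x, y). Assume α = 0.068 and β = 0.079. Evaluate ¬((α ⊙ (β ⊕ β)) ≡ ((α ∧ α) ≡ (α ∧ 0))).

0.932

β ⊕ β = min(1, 0.079 + 0.079) = min(1, 0.158) = 0.158
α ⊙ (β ⊕ β) = max(0, 0.068 + 0.158 − 1) = max(0, -0.774) = 0.000
α ∧ α = min(0.068, 0.068) = 0.068
α ∧ 0 = min(0.068, 0.000) = 0.000
(α ∧ α) ≡ (α ∧ 0) = 1 − |0.068 − 0.000| = 1 − 0.068 = 0.932
(α ⊙ (β ⊕ β)) ≡ ((α ∧ α) ≡ (α ∧ 0)) = 1 − |0.000 − 0.932| = 1 − 0.932 = 0.068
¬((α ⊙ (β ⊕ β)) ≡ ((α ∧ α) ≡ (α ∧ 0))) = 1 − 0.068 = 0.932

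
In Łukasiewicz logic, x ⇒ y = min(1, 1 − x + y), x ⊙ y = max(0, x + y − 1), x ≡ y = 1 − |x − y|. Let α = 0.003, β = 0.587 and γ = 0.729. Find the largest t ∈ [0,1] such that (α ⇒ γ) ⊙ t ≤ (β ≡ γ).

α ⇒ γ = min(1, 1 − 0.003 + 0.729) = min(1, 1.726) = 1.000
So the left factor is α ⇒ γ = 1.000.
β ≡ γ = 1 − |0.587 − 0.729| = 1 − 0.142 = 0.858
So the right-hand bound is β ≡ γ = 0.858.
The residuum of the Łukasiewicz t-norm gives the supremum: min(1, 1 − 1.000 + 0.858).
1 − 1.000 + 0.858 = 0.858, so t = min(1, 0.858) = 0.858.
Check: 1.000 ⊙ 0.858 = max(0, 0.858) = 0.858 ≤ 0.858.

0.858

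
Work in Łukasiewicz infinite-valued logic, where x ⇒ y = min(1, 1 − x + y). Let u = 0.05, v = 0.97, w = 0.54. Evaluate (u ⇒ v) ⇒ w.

u ⇒ v = min(1, 1 − 0.05 + 0.97) = min(1, 1.92) = 1.00
(u ⇒ v) ⇒ w = min(1, 1 − 1.00 + 0.54) = min(1, 0.54) = 0.54

0.54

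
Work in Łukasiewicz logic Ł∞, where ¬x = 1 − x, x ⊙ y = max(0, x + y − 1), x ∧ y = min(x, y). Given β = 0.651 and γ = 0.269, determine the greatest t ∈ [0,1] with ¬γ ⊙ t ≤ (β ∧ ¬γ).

¬γ = 1 − 0.269 = 0.731
So the left factor is ¬γ = 0.731.
β ∧ ¬γ = min(0.651, 0.731) = 0.651
So the right-hand bound is β ∧ ¬γ = 0.651.
The residuum of the Łukasiewicz t-norm gives the supremum: min(1, 1 − 0.731 + 0.651).
1 − 0.731 + 0.651 = 0.920, so t = min(1, 0.920) = 0.920.
Check: 0.731 ⊙ 0.920 = max(0, 0.651) = 0.651 ≤ 0.651.

0.920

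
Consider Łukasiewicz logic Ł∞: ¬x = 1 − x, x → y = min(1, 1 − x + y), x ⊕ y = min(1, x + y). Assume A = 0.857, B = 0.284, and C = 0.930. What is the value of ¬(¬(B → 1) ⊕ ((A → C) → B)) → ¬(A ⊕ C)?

0.284

B → 1 = min(1, 1 − 0.284 + 1.000) = min(1, 1.716) = 1.000
¬(B → 1) = 1 − 1.000 = 0.000
A → C = min(1, 1 − 0.857 + 0.930) = min(1, 1.073) = 1.000
(A → C) → B = min(1, 1 − 1.000 + 0.284) = min(1, 0.284) = 0.284
¬(B → 1) ⊕ ((A → C) → B) = min(1, 0.000 + 0.284) = min(1, 0.284) = 0.284
¬(¬(B → 1) ⊕ ((A → C) → B)) = 1 − 0.284 = 0.716
A ⊕ C = min(1, 0.857 + 0.930) = min(1, 1.787) = 1.000
¬(A ⊕ C) = 1 − 1.000 = 0.000
¬(¬(B → 1) ⊕ ((A → C) → B)) → ¬(A ⊕ C) = min(1, 1 − 0.716 + 0.000) = min(1, 0.284) = 0.284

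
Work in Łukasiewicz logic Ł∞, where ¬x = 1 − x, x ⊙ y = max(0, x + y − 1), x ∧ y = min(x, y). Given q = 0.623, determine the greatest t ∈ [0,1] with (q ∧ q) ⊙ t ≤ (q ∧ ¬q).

0.754

q ∧ q = min(0.623, 0.623) = 0.623
So the left factor is q ∧ q = 0.623.
¬q = 1 − 0.623 = 0.377
q ∧ ¬q = min(0.623, 0.377) = 0.377
So the right-hand bound is q ∧ ¬q = 0.377.
The residuum of the Łukasiewicz t-norm gives the supremum: min(1, 1 − 0.623 + 0.377).
1 − 0.623 + 0.377 = 0.754, so t = min(1, 0.754) = 0.754.
Check: 0.623 ⊙ 0.754 = max(0, 0.377) = 0.377 ≤ 0.377.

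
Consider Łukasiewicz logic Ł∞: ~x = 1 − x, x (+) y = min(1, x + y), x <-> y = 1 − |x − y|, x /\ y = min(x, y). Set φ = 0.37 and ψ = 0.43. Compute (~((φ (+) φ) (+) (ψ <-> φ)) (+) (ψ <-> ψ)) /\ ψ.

φ (+) φ = min(1, 0.37 + 0.37) = min(1, 0.74) = 0.74
ψ <-> φ = 1 − |0.43 − 0.37| = 1 − 0.06 = 0.94
(φ (+) φ) (+) (ψ <-> φ) = min(1, 0.74 + 0.94) = min(1, 1.68) = 1.00
~((φ (+) φ) (+) (ψ <-> φ)) = 1 − 1.00 = 0.00
ψ <-> ψ = 1 − |0.43 − 0.43| = 1 − 0.00 = 1.00
~((φ (+) φ) (+) (ψ <-> φ)) (+) (ψ <-> ψ) = min(1, 0.00 + 1.00) = min(1, 1.00) = 1.00
(~((φ (+) φ) (+) (ψ <-> φ)) (+) (ψ <-> ψ)) /\ ψ = min(1.00, 0.43) = 0.43

0.43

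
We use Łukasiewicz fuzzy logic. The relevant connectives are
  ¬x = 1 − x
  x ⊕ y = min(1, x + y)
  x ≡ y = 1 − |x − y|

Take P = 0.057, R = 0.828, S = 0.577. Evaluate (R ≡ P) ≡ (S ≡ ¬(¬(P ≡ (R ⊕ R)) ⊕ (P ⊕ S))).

0.806

R ≡ P = 1 − |0.828 − 0.057| = 1 − 0.771 = 0.229
R ⊕ R = min(1, 0.828 + 0.828) = min(1, 1.656) = 1.000
P ≡ (R ⊕ R) = 1 − |0.057 − 1.000| = 1 − 0.943 = 0.057
¬(P ≡ (R ⊕ R)) = 1 − 0.057 = 0.943
P ⊕ S = min(1, 0.057 + 0.577) = min(1, 0.634) = 0.634
¬(P ≡ (R ⊕ R)) ⊕ (P ⊕ S) = min(1, 0.943 + 0.634) = min(1, 1.577) = 1.000
¬(¬(P ≡ (R ⊕ R)) ⊕ (P ⊕ S)) = 1 − 1.000 = 0.000
S ≡ ¬(¬(P ≡ (R ⊕ R)) ⊕ (P ⊕ S)) = 1 − |0.577 − 0.000| = 1 − 0.577 = 0.423
(R ≡ P) ≡ (S ≡ ¬(¬(P ≡ (R ⊕ R)) ⊕ (P ⊕ S))) = 1 − |0.229 − 0.423| = 1 − 0.194 = 0.806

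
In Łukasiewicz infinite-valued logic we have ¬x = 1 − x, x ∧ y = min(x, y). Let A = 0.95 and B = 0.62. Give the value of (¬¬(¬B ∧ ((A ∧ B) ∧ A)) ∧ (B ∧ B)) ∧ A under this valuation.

¬B = 1 − 0.62 = 0.38
A ∧ B = min(0.95, 0.62) = 0.62
(A ∧ B) ∧ A = min(0.62, 0.95) = 0.62
¬B ∧ ((A ∧ B) ∧ A) = min(0.38, 0.62) = 0.38
¬(¬B ∧ ((A ∧ B) ∧ A)) = 1 − 0.38 = 0.62
¬¬(¬B ∧ ((A ∧ B) ∧ A)) = 1 − 0.62 = 0.38
B ∧ B = min(0.62, 0.62) = 0.62
¬¬(¬B ∧ ((A ∧ B) ∧ A)) ∧ (B ∧ B) = min(0.38, 0.62) = 0.38
(¬¬(¬B ∧ ((A ∧ B) ∧ A)) ∧ (B ∧ B)) ∧ A = min(0.38, 0.95) = 0.38

0.38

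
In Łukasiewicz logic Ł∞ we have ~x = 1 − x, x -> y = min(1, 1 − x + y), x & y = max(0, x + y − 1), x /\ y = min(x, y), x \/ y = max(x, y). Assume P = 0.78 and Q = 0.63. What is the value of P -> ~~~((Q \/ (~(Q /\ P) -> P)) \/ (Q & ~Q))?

0.22

Q /\ P = min(0.63, 0.78) = 0.63
~(Q /\ P) = 1 − 0.63 = 0.37
~(Q /\ P) -> P = min(1, 1 − 0.37 + 0.78) = min(1, 1.41) = 1.00
Q \/ (~(Q /\ P) -> P) = max(0.63, 1.00) = 1.00
~Q = 1 − 0.63 = 0.37
Q & ~Q = max(0, 0.63 + 0.37 − 1) = max(0, 0.00) = 0.00
(Q \/ (~(Q /\ P) -> P)) \/ (Q & ~Q) = max(1.00, 0.00) = 1.00
~((Q \/ (~(Q /\ P) -> P)) \/ (Q & ~Q)) = 1 − 1.00 = 0.00
~~((Q \/ (~(Q /\ P) -> P)) \/ (Q & ~Q)) = 1 − 0.00 = 1.00
~~~((Q \/ (~(Q /\ P) -> P)) \/ (Q & ~Q)) = 1 − 1.00 = 0.00
P -> ~~~((Q \/ (~(Q /\ P) -> P)) \/ (Q & ~Q)) = min(1, 1 − 0.78 + 0.00) = min(1, 0.22) = 0.22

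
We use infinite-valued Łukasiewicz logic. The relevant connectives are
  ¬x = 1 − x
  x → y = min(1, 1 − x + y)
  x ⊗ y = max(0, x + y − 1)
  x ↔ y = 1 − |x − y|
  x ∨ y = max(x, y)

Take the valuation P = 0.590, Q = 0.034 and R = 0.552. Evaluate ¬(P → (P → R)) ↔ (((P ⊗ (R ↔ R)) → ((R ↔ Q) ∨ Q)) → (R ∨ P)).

P → R = min(1, 1 − 0.590 + 0.552) = min(1, 0.962) = 0.962
P → (P → R) = min(1, 1 − 0.590 + 0.962) = min(1, 1.372) = 1.000
¬(P → (P → R)) = 1 − 1.000 = 0.000
R ↔ R = 1 − |0.552 − 0.552| = 1 − 0.000 = 1.000
P ⊗ (R ↔ R) = max(0, 0.590 + 1.000 − 1) = max(0, 0.590) = 0.590
R ↔ Q = 1 − |0.552 − 0.034| = 1 − 0.518 = 0.482
(R ↔ Q) ∨ Q = max(0.482, 0.034) = 0.482
(P ⊗ (R ↔ R)) → ((R ↔ Q) ∨ Q) = min(1, 1 − 0.590 + 0.482) = min(1, 0.892) = 0.892
R ∨ P = max(0.552, 0.590) = 0.590
((P ⊗ (R ↔ R)) → ((R ↔ Q) ∨ Q)) → (R ∨ P) = min(1, 1 − 0.892 + 0.590) = min(1, 0.698) = 0.698
¬(P → (P → R)) ↔ (((P ⊗ (R ↔ R)) → ((R ↔ Q) ∨ Q)) → (R ∨ P)) = 1 − |0.000 − 0.698| = 1 − 0.698 = 0.302

0.302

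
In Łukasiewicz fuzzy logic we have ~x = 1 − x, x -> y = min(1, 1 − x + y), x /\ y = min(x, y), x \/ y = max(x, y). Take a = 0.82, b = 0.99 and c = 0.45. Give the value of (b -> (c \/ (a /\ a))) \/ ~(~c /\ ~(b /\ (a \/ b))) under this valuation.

a /\ a = min(0.82, 0.82) = 0.82
c \/ (a /\ a) = max(0.45, 0.82) = 0.82
b -> (c \/ (a /\ a)) = min(1, 1 − 0.99 + 0.82) = min(1, 0.83) = 0.83
~c = 1 − 0.45 = 0.55
a \/ b = max(0.82, 0.99) = 0.99
b /\ (a \/ b) = min(0.99, 0.99) = 0.99
~(b /\ (a \/ b)) = 1 − 0.99 = 0.01
~c /\ ~(b /\ (a \/ b)) = min(0.55, 0.01) = 0.01
~(~c /\ ~(b /\ (a \/ b))) = 1 − 0.01 = 0.99
(b -> (c \/ (a /\ a))) \/ ~(~c /\ ~(b /\ (a \/ b))) = max(0.83, 0.99) = 0.99

0.99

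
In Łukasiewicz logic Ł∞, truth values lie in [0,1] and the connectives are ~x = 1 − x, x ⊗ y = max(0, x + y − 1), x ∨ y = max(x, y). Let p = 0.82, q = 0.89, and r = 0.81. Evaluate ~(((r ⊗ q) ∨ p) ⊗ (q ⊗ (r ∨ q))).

r ⊗ q = max(0, 0.81 + 0.89 − 1) = max(0, 0.70) = 0.70
(r ⊗ q) ∨ p = max(0.70, 0.82) = 0.82
r ∨ q = max(0.81, 0.89) = 0.89
q ⊗ (r ∨ q) = max(0, 0.89 + 0.89 − 1) = max(0, 0.78) = 0.78
((r ⊗ q) ∨ p) ⊗ (q ⊗ (r ∨ q)) = max(0, 0.82 + 0.78 − 1) = max(0, 0.60) = 0.60
~(((r ⊗ q) ∨ p) ⊗ (q ⊗ (r ∨ q))) = 1 − 0.60 = 0.40

0.40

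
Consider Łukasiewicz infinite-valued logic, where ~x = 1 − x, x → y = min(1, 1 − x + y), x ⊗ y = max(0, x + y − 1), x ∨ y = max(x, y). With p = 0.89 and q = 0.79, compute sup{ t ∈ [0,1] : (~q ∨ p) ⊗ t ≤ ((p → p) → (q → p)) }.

~q = 1 − 0.79 = 0.21
~q ∨ p = max(0.21, 0.89) = 0.89
So the left factor is ~q ∨ p = 0.89.
p → p = min(1, 1 − 0.89 + 0.89) = min(1, 1.00) = 1.00
q → p = min(1, 1 − 0.79 + 0.89) = min(1, 1.10) = 1.00
(p → p) → (q → p) = min(1, 1 − 1.00 + 1.00) = min(1, 1.00) = 1.00
So the right-hand bound is (p → p) → (q → p) = 1.00.
The residuum of the Łukasiewicz t-norm gives the supremum: min(1, 1 − 0.89 + 1.00).
1 − 0.89 + 1.00 = 1.11, so t = min(1, 1.11) = 1.00.
Check: 0.89 ⊗ 1.00 = max(0, 0.89) = 0.89 ≤ 1.00.

1.00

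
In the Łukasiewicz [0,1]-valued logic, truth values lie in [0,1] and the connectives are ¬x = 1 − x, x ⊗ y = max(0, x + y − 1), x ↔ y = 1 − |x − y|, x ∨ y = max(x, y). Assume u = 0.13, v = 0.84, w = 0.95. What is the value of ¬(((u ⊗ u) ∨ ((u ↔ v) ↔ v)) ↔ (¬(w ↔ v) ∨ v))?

0.39

u ⊗ u = max(0, 0.13 + 0.13 − 1) = max(0, -0.74) = 0.00
u ↔ v = 1 − |0.13 − 0.84| = 1 − 0.71 = 0.29
(u ↔ v) ↔ v = 1 − |0.29 − 0.84| = 1 − 0.55 = 0.45
(u ⊗ u) ∨ ((u ↔ v) ↔ v) = max(0.00, 0.45) = 0.45
w ↔ v = 1 − |0.95 − 0.84| = 1 − 0.11 = 0.89
¬(w ↔ v) = 1 − 0.89 = 0.11
¬(w ↔ v) ∨ v = max(0.11, 0.84) = 0.84
((u ⊗ u) ∨ ((u ↔ v) ↔ v)) ↔ (¬(w ↔ v) ∨ v) = 1 − |0.45 − 0.84| = 1 − 0.39 = 0.61
¬(((u ⊗ u) ∨ ((u ↔ v) ↔ v)) ↔ (¬(w ↔ v) ∨ v)) = 1 − 0.61 = 0.39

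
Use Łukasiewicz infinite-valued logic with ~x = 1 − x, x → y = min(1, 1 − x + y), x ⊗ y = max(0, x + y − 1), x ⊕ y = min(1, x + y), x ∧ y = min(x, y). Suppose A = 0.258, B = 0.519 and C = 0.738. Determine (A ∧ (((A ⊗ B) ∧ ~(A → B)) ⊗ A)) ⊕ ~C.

A ⊗ B = max(0, 0.258 + 0.519 − 1) = max(0, -0.223) = 0.000
A → B = min(1, 1 − 0.258 + 0.519) = min(1, 1.261) = 1.000
~(A → B) = 1 − 1.000 = 0.000
(A ⊗ B) ∧ ~(A → B) = min(0.000, 0.000) = 0.000
((A ⊗ B) ∧ ~(A → B)) ⊗ A = max(0, 0.000 + 0.258 − 1) = max(0, -0.742) = 0.000
A ∧ (((A ⊗ B) ∧ ~(A → B)) ⊗ A) = min(0.258, 0.000) = 0.000
~C = 1 − 0.738 = 0.262
(A ∧ (((A ⊗ B) ∧ ~(A → B)) ⊗ A)) ⊕ ~C = min(1, 0.000 + 0.262) = min(1, 0.262) = 0.262

0.262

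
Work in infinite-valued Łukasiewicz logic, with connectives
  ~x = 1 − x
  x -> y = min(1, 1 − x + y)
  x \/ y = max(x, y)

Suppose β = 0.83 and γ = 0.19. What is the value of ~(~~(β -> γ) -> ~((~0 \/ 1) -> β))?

0.19

β -> γ = min(1, 1 − 0.83 + 0.19) = min(1, 0.36) = 0.36
~(β -> γ) = 1 − 0.36 = 0.64
~~(β -> γ) = 1 − 0.64 = 0.36
~0 = 1 − 0.00 = 1.00
~0 \/ 1 = max(1.00, 1.00) = 1.00
(~0 \/ 1) -> β = min(1, 1 − 1.00 + 0.83) = min(1, 0.83) = 0.83
~((~0 \/ 1) -> β) = 1 − 0.83 = 0.17
~~(β -> γ) -> ~((~0 \/ 1) -> β) = min(1, 1 − 0.36 + 0.17) = min(1, 0.81) = 0.81
~(~~(β -> γ) -> ~((~0 \/ 1) -> β)) = 1 − 0.81 = 0.19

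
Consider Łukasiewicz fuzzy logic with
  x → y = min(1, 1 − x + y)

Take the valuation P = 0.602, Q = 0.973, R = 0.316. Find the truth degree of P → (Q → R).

Q → R = min(1, 1 − 0.973 + 0.316) = min(1, 0.343) = 0.343
P → (Q → R) = min(1, 1 − 0.602 + 0.343) = min(1, 0.741) = 0.741

0.741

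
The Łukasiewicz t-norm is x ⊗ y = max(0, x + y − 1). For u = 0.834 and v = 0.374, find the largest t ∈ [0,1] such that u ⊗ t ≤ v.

0.540

The residuum of the Łukasiewicz t-norm gives the supremum: min(1, 1 − 0.834 + 0.374).
1 − 0.834 + 0.374 = 0.540, so t = min(1, 0.540) = 0.540.
Check: 0.834 ⊗ 0.540 = max(0, 0.374) = 0.374 ≤ 0.374.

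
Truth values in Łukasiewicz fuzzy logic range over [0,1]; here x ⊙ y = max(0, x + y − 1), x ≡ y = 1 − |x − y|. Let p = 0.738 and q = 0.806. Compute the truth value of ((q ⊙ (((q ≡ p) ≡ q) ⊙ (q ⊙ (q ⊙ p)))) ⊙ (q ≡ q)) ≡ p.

q ≡ p = 1 − |0.806 − 0.738| = 1 − 0.068 = 0.932
(q ≡ p) ≡ q = 1 − |0.932 − 0.806| = 1 − 0.126 = 0.874
q ⊙ p = max(0, 0.806 + 0.738 − 1) = max(0, 0.544) = 0.544
q ⊙ (q ⊙ p) = max(0, 0.806 + 0.544 − 1) = max(0, 0.350) = 0.350
((q ≡ p) ≡ q) ⊙ (q ⊙ (q ⊙ p)) = max(0, 0.874 + 0.350 − 1) = max(0, 0.224) = 0.224
q ⊙ (((q ≡ p) ≡ q) ⊙ (q ⊙ (q ⊙ p))) = max(0, 0.806 + 0.224 − 1) = max(0, 0.030) = 0.030
q ≡ q = 1 − |0.806 − 0.806| = 1 − 0.000 = 1.000
(q ⊙ (((q ≡ p) ≡ q) ⊙ (q ⊙ (q ⊙ p)))) ⊙ (q ≡ q) = max(0, 0.030 + 1.000 − 1) = max(0, 0.030) = 0.030
((q ⊙ (((q ≡ p) ≡ q) ⊙ (q ⊙ (q ⊙ p)))) ⊙ (q ≡ q)) ≡ p = 1 − |0.030 − 0.738| = 1 − 0.708 = 0.292

0.292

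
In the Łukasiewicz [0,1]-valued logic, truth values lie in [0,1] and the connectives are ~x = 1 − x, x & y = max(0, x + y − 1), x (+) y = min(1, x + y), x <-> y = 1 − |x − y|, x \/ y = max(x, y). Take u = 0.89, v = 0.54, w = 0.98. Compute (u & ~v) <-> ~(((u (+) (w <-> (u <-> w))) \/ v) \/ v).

~v = 1 − 0.54 = 0.46
u & ~v = max(0, 0.89 + 0.46 − 1) = max(0, 0.35) = 0.35
u <-> w = 1 − |0.89 − 0.98| = 1 − 0.09 = 0.91
w <-> (u <-> w) = 1 − |0.98 − 0.91| = 1 − 0.07 = 0.93
u (+) (w <-> (u <-> w)) = min(1, 0.89 + 0.93) = min(1, 1.82) = 1.00
(u (+) (w <-> (u <-> w))) \/ v = max(1.00, 0.54) = 1.00
((u (+) (w <-> (u <-> w))) \/ v) \/ v = max(1.00, 0.54) = 1.00
~(((u (+) (w <-> (u <-> w))) \/ v) \/ v) = 1 − 1.00 = 0.00
(u & ~v) <-> ~(((u (+) (w <-> (u <-> w))) \/ v) \/ v) = 1 − |0.35 − 0.00| = 1 − 0.35 = 0.65

0.65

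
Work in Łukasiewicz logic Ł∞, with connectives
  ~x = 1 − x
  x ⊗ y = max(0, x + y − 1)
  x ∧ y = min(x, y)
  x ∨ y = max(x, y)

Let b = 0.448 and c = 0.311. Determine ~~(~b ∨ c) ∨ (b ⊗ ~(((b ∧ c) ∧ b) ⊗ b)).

0.552

~b = 1 − 0.448 = 0.552
~b ∨ c = max(0.552, 0.311) = 0.552
~(~b ∨ c) = 1 − 0.552 = 0.448
~~(~b ∨ c) = 1 − 0.448 = 0.552
b ∧ c = min(0.448, 0.311) = 0.311
(b ∧ c) ∧ b = min(0.311, 0.448) = 0.311
((b ∧ c) ∧ b) ⊗ b = max(0, 0.311 + 0.448 − 1) = max(0, -0.241) = 0.000
~(((b ∧ c) ∧ b) ⊗ b) = 1 − 0.000 = 1.000
b ⊗ ~(((b ∧ c) ∧ b) ⊗ b) = max(0, 0.448 + 1.000 − 1) = max(0, 0.448) = 0.448
~~(~b ∨ c) ∨ (b ⊗ ~(((b ∧ c) ∧ b) ⊗ b)) = max(0.552, 0.448) = 0.552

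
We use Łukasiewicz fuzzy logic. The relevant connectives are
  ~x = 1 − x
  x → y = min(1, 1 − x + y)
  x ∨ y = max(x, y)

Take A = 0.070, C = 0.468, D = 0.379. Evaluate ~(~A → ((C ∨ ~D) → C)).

~A = 1 − 0.070 = 0.930
~D = 1 − 0.379 = 0.621
C ∨ ~D = max(0.468, 0.621) = 0.621
(C ∨ ~D) → C = min(1, 1 − 0.621 + 0.468) = min(1, 0.847) = 0.847
~A → ((C ∨ ~D) → C) = min(1, 1 − 0.930 + 0.847) = min(1, 0.917) = 0.917
~(~A → ((C ∨ ~D) → C)) = 1 − 0.917 = 0.083

0.083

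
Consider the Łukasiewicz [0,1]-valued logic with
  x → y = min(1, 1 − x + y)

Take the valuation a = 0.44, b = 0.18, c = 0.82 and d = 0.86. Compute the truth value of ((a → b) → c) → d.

a → b = min(1, 1 − 0.44 + 0.18) = min(1, 0.74) = 0.74
(a → b) → c = min(1, 1 − 0.74 + 0.82) = min(1, 1.08) = 1.00
((a → b) → c) → d = min(1, 1 − 1.00 + 0.86) = min(1, 0.86) = 0.86

0.86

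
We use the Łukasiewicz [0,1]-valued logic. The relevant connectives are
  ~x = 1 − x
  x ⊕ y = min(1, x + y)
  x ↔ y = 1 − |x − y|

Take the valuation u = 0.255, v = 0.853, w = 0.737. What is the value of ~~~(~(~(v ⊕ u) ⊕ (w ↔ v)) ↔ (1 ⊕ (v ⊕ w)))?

v ⊕ u = min(1, 0.853 + 0.255) = min(1, 1.108) = 1.000
~(v ⊕ u) = 1 − 1.000 = 0.000
w ↔ v = 1 − |0.737 − 0.853| = 1 − 0.116 = 0.884
~(v ⊕ u) ⊕ (w ↔ v) = min(1, 0.000 + 0.884) = min(1, 0.884) = 0.884
~(~(v ⊕ u) ⊕ (w ↔ v)) = 1 − 0.884 = 0.116
v ⊕ w = min(1, 0.853 + 0.737) = min(1, 1.590) = 1.000
1 ⊕ (v ⊕ w) = min(1, 1.000 + 1.000) = min(1, 2.000) = 1.000
~(~(v ⊕ u) ⊕ (w ↔ v)) ↔ (1 ⊕ (v ⊕ w)) = 1 − |0.116 − 1.000| = 1 − 0.884 = 0.116
~(~(~(v ⊕ u) ⊕ (w ↔ v)) ↔ (1 ⊕ (v ⊕ w))) = 1 − 0.116 = 0.884
~~(~(~(v ⊕ u) ⊕ (w ↔ v)) ↔ (1 ⊕ (v ⊕ w))) = 1 − 0.884 = 0.116
~~~(~(~(v ⊕ u) ⊕ (w ↔ v)) ↔ (1 ⊕ (v ⊕ w))) = 1 − 0.116 = 0.884

0.884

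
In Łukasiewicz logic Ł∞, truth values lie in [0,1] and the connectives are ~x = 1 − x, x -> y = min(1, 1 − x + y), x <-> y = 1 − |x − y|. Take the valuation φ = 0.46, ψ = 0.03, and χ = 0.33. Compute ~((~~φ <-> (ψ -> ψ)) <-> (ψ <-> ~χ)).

0.10

~φ = 1 − 0.46 = 0.54
~~φ = 1 − 0.54 = 0.46
ψ -> ψ = min(1, 1 − 0.03 + 0.03) = min(1, 1.00) = 1.00
~~φ <-> (ψ -> ψ) = 1 − |0.46 − 1.00| = 1 − 0.54 = 0.46
~χ = 1 − 0.33 = 0.67
ψ <-> ~χ = 1 − |0.03 − 0.67| = 1 − 0.64 = 0.36
(~~φ <-> (ψ -> ψ)) <-> (ψ <-> ~χ) = 1 − |0.46 − 0.36| = 1 − 0.10 = 0.90
~((~~φ <-> (ψ -> ψ)) <-> (ψ <-> ~χ)) = 1 − 0.90 = 0.10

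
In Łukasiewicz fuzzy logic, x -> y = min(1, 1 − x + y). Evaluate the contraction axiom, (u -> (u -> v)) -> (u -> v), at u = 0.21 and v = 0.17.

u -> v = min(1, 1 − 0.21 + 0.17) = min(1, 0.96) = 0.96
u -> (u -> v) = min(1, 1 − 0.21 + 0.96) = min(1, 1.75) = 1.00
(u -> (u -> v)) -> (u -> v) = min(1, 1 − 1.00 + 0.96) = min(1, 0.96) = 0.96
(The value 0.96 < 1 shows this instance is not satisfied; fails in Ł∞ (the t-norm is not idempotent).)

0.96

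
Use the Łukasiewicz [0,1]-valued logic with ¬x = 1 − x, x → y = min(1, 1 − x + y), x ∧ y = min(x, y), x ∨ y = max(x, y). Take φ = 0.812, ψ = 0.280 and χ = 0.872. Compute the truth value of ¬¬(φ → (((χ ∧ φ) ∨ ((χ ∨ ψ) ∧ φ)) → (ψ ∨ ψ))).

χ ∧ φ = min(0.872, 0.812) = 0.812
χ ∨ ψ = max(0.872, 0.280) = 0.872
(χ ∨ ψ) ∧ φ = min(0.872, 0.812) = 0.812
(χ ∧ φ) ∨ ((χ ∨ ψ) ∧ φ) = max(0.812, 0.812) = 0.812
ψ ∨ ψ = max(0.280, 0.280) = 0.280
((χ ∧ φ) ∨ ((χ ∨ ψ) ∧ φ)) → (ψ ∨ ψ) = min(1, 1 − 0.812 + 0.280) = min(1, 0.468) = 0.468
φ → (((χ ∧ φ) ∨ ((χ ∨ ψ) ∧ φ)) → (ψ ∨ ψ)) = min(1, 1 − 0.812 + 0.468) = min(1, 0.656) = 0.656
¬(φ → (((χ ∧ φ) ∨ ((χ ∨ ψ) ∧ φ)) → (ψ ∨ ψ))) = 1 − 0.656 = 0.344
¬¬(φ → (((χ ∧ φ) ∨ ((χ ∨ ψ) ∧ φ)) → (ψ ∨ ψ))) = 1 − 0.344 = 0.656

0.656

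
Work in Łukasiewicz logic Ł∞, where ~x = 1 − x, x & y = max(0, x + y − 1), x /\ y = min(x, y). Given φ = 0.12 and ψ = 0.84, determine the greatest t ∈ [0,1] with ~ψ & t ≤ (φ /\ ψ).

0.96

~ψ = 1 − 0.84 = 0.16
So the left factor is ~ψ = 0.16.
φ /\ ψ = min(0.12, 0.84) = 0.12
So the right-hand bound is φ /\ ψ = 0.12.
The residuum of the Łukasiewicz t-norm gives the supremum: min(1, 1 − 0.16 + 0.12).
1 − 0.16 + 0.12 = 0.96, so t = min(1, 0.96) = 0.96.
Check: 0.16 & 0.96 = max(0, 0.12) = 0.12 ≤ 0.12.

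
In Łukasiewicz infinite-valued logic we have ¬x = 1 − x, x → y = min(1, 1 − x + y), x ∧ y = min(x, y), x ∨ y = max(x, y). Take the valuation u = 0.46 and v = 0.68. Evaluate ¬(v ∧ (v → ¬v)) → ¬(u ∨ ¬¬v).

0.96

¬v = 1 − 0.68 = 0.32
v → ¬v = min(1, 1 − 0.68 + 0.32) = min(1, 0.64) = 0.64
v ∧ (v → ¬v) = min(0.68, 0.64) = 0.64
¬(v ∧ (v → ¬v)) = 1 − 0.64 = 0.36
¬¬v = 1 − 0.32 = 0.68
u ∨ ¬¬v = max(0.46, 0.68) = 0.68
¬(u ∨ ¬¬v) = 1 − 0.68 = 0.32
¬(v ∧ (v → ¬v)) → ¬(u ∨ ¬¬v) = min(1, 1 − 0.36 + 0.32) = min(1, 0.96) = 0.96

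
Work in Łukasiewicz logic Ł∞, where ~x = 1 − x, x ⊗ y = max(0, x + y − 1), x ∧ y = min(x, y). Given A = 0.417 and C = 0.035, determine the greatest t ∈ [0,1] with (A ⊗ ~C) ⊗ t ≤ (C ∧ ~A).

0.653

~C = 1 − 0.035 = 0.965
A ⊗ ~C = max(0, 0.417 + 0.965 − 1) = max(0, 0.382) = 0.382
So the left factor is A ⊗ ~C = 0.382.
~A = 1 − 0.417 = 0.583
C ∧ ~A = min(0.035, 0.583) = 0.035
So the right-hand bound is C ∧ ~A = 0.035.
The residuum of the Łukasiewicz t-norm gives the supremum: min(1, 1 − 0.382 + 0.035).
1 − 0.382 + 0.035 = 0.653, so t = min(1, 0.653) = 0.653.
Check: 0.382 ⊗ 0.653 = max(0, 0.035) = 0.035 ≤ 0.035.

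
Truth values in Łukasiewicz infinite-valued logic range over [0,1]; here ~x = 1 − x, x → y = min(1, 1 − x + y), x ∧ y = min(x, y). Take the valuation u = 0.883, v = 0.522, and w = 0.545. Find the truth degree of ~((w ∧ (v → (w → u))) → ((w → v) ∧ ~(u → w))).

w → u = min(1, 1 − 0.545 + 0.883) = min(1, 1.338) = 1.000
v → (w → u) = min(1, 1 − 0.522 + 1.000) = min(1, 1.478) = 1.000
w ∧ (v → (w → u)) = min(0.545, 1.000) = 0.545
w → v = min(1, 1 − 0.545 + 0.522) = min(1, 0.977) = 0.977
u → w = min(1, 1 − 0.883 + 0.545) = min(1, 0.662) = 0.662
~(u → w) = 1 − 0.662 = 0.338
(w → v) ∧ ~(u → w) = min(0.977, 0.338) = 0.338
(w ∧ (v → (w → u))) → ((w → v) ∧ ~(u → w)) = min(1, 1 − 0.545 + 0.338) = min(1, 0.793) = 0.793
~((w ∧ (v → (w → u))) → ((w → v) ∧ ~(u → w))) = 1 − 0.793 = 0.207

0.207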